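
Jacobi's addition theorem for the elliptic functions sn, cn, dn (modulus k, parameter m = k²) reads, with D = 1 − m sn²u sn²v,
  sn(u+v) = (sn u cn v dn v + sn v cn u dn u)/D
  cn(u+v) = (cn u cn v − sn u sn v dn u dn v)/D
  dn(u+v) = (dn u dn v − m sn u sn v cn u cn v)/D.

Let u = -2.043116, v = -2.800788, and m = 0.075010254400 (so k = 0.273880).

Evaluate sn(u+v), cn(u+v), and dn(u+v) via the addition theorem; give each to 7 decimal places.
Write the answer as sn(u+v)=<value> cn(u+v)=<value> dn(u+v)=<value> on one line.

sn(u+v)=0.9992890 cn(u+v)=0.0377035 dn(u+v)=0.9618193

sn u = -0.9107633279868418, cn u = -0.4129287594662455, dn u = 0.9683902912095741
sn v = -0.3908481273747092, cn v = -0.9204551815964116, dn v = 0.9942541245145885
m = k² = 0.0750102544
D = 1 − m·sn²u·sn²v = 0.9904950950080629
sn(u+v) = (sn u·cn v·dn v + sn v·cn u·dn u)/D = 0.9897908249509881/0.9904950950080629 = 0.9992889716863575
cn(u+v) = (cn u·cn v − sn u·sn v·dn u·dn v)/D = 0.03734509442850346/0.9904950950080629 = 0.03770346225510533
dn(u+v) = (dn u·dn v − m·sn u·sn v·cn u·cn v)/D = 0.9526773044202249/0.9904950950080629 = 0.961819305538782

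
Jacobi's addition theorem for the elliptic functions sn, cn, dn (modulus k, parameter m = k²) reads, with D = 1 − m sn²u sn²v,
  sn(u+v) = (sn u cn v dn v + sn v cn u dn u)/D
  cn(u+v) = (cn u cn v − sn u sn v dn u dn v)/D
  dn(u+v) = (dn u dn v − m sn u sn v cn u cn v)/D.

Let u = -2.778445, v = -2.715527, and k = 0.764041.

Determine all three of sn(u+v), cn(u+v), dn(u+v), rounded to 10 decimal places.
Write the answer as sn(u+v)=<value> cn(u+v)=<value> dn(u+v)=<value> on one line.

sn u = -0.8352448950644051, cn u = -0.5498781367438162, dn u = 0.7699026548297107
sn v = -0.8606250349691596, cn v = -0.5092391866150256, dn v = 0.7534084542796027
m = k² = 0.583758649681
D = 1 − m·sn²u·sn²v = 0.6983599951776946
sn(u+v) = (sn u·cn v·dn v + sn v·cn u·dn u)/D = 0.6848022015348653/0.6983599951776946 = 0.9805862395663435
cn(u+v) = (cn u·cn v − sn u·sn v·dn u·dn v)/D = -0.1369402338160386/0.6983599951776946 = -0.196088313708741
dn(u+v) = (dn u·dn v − m·sn u·sn v·cn u·cn v)/D = 0.4625480481234874/0.6983599951776946 = 0.6623346860035906

sn(u+v)=0.9805862396 cn(u+v)=-0.1960883137 dn(u+v)=0.6623346860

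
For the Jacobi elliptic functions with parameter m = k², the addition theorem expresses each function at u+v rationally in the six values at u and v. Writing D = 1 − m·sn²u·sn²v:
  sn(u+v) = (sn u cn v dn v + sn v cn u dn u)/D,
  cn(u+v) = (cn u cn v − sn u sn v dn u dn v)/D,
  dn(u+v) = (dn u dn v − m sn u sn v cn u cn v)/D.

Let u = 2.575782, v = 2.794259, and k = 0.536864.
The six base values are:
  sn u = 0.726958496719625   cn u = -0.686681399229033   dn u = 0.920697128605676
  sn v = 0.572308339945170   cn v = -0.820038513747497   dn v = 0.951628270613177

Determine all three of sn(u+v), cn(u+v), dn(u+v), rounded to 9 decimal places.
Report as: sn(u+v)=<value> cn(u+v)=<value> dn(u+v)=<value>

sn(u+v)=-0.977913389 cn(u+v)=0.209010536 dn(u+v)=0.851098221

m = k² = 0.288222954496
D = 1 − m·sn²u·sn²v = 0.9501106381218465
sn(u+v) = (sn u·cn v·dn v + sn v·cn u·dn u)/D = -0.9291259136985923/0.9501106381218465 = -0.9779133886294165
cn(u+v) = (cn u·cn v − sn u·sn v·dn u·dn v)/D = 0.1985831341430045/0.9501106381218465 = 0.2090105364313765
dn(u+v) = (dn u·dn v − m·sn u·sn v·cn u·cn v)/D = 0.8086374738707737/0.9501106381218465 = 0.8510982210127305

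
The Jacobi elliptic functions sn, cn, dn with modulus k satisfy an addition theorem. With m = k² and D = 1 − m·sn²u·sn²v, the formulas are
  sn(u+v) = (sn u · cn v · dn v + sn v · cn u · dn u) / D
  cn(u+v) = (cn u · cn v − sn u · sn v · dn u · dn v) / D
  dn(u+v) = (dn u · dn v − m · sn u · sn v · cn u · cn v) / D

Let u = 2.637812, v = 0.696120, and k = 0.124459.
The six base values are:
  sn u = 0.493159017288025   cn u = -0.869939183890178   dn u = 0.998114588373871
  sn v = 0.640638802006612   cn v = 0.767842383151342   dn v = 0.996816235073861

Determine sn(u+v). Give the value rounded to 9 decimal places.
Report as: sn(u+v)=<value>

sn(u+v)=-0.179080107

m = k² = 0.015490042681
D = 1 − m·sn²u·sn²v = 0.9984538449257461
sn(u+v) = (sn u·cn v·dn v + sn v·cn u·dn u)/D = -0.1788032210662616/0.9984538449257461 = -0.1790801066819058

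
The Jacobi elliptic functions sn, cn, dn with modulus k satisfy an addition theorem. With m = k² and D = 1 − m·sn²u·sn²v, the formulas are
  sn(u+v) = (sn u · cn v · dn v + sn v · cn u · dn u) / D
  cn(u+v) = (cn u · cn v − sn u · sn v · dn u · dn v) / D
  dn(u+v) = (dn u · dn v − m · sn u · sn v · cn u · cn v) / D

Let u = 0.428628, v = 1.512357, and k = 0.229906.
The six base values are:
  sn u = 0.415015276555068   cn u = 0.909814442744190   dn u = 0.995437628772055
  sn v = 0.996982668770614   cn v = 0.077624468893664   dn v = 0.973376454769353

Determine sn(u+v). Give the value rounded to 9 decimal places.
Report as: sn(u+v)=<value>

sn(u+v)=0.942820145

m = k² = 0.052856768836
D = 1 − m·sn²u·sn²v = 0.9909509290184095
sn(u+v) = (sn u·cn v·dn v + sn v·cn u·dn u)/D = 0.9342884985033204/0.9909509290184095 = 0.9428201449175528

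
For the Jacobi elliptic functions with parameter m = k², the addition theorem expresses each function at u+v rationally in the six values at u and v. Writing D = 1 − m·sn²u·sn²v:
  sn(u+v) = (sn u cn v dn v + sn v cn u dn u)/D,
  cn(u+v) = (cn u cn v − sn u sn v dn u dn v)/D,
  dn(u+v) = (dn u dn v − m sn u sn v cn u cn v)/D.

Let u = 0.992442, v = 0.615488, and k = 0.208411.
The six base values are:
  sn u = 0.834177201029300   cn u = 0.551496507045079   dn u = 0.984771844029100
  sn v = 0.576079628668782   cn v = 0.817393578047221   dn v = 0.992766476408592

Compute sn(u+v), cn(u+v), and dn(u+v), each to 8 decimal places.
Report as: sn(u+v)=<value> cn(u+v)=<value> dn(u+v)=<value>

sn(u+v)=0.99981539 cn(u+v)=-0.01921444 dn(u+v)=0.97804953

m = k² = 0.043435144921
D = 1 − m·sn²u·sn²v = 0.9899694916755633
sn(u+v) = (sn u·cn v·dn v + sn v·cn u·dn u)/D = 0.9897867290976147/0.9899694916755633 = 0.9998153856462392
cn(u+v) = (cn u·cn v − sn u·sn v·dn u·dn v)/D = -0.01902170735287035/0.9899694916755633 = -0.01921443793250168
dn(u+v) = (dn u·dn v − m·sn u·sn v·cn u·cn v)/D = 0.9682392000800888/0.9899694916755633 = 0.9780495340733227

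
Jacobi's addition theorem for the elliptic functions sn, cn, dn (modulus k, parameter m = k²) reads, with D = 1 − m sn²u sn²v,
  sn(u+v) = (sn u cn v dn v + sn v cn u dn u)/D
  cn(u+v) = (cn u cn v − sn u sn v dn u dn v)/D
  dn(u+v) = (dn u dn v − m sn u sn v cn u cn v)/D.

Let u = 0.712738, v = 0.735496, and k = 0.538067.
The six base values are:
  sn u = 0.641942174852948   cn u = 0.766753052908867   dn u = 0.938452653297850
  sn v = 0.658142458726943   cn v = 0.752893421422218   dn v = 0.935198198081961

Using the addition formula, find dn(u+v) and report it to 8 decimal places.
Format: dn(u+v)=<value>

dn(u+v)=0.85100551

m = k² = 0.289516096489
D = 1 − m·sn²u·sn²v = 0.948322160141769
dn(u+v) = (dn u·dn v − m·sn u·sn v·cn u·cn v)/D = 0.8070273869374916/0.948322160141769 = 0.8510055135871184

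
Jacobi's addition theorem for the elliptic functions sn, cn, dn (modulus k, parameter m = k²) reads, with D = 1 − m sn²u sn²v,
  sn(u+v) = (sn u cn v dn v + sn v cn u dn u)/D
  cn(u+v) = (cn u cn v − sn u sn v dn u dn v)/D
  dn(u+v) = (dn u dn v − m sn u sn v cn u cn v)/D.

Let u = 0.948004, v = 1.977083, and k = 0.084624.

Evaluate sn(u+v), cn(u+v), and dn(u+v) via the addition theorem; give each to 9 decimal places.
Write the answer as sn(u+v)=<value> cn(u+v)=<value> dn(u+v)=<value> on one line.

sn u = 0.8117573872181443, cn u = 0.5839948152995639, dn u = 0.9976377663136965
sn v = 0.9202445242832086, cn v = -0.3913438584247504, dn v = 0.9969631486614363
m = k² = 0.007161221376
D = 1 − m·sn²u·sn²v = 0.996003810427101
sn(u+v) = (sn u·cn v·dn v + sn v·cn u·dn u)/D = 0.2194369915937977/0.996003810427101 = 0.2203174217774327
cn(u+v) = (cn u·cn v − sn u·sn v·dn u·dn v)/D = -0.9715302347871466/0.996003810427101 = -0.9754282309126309
dn(u+v) = (dn u·dn v − m·sn u·sn v·cn u·cn v)/D = 0.9958306879208935/0.996003810427101 = 0.9998261828876605

sn(u+v)=0.220317422 cn(u+v)=-0.975428231 dn(u+v)=0.999826183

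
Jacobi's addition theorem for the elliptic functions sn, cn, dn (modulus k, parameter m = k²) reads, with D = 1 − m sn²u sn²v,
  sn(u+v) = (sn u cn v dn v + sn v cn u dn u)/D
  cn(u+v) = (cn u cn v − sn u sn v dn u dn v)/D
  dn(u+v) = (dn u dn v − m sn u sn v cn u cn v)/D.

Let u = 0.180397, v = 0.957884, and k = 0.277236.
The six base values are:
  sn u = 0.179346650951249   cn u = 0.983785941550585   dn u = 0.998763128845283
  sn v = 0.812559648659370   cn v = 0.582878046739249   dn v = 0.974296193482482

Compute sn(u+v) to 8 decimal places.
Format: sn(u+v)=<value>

m = k² = 0.076859799696
D = 1 − m·sn²u·sn²v = 0.9983677138556899
sn(u+v) = (sn u·cn v·dn v + sn v·cn u·dn u)/D = 0.9002462440475152/0.9983677138556899 = 0.901718106018042

sn(u+v)=0.90171811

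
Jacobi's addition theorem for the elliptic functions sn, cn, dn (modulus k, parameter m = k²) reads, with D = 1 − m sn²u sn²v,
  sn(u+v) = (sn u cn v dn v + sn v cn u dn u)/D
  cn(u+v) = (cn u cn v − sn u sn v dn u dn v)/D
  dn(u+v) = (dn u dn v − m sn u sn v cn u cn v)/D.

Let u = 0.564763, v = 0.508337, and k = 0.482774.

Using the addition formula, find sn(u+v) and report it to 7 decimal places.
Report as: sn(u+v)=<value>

sn u = 0.5296745058798228, cn u = 0.8482009890473871, dn u = 0.9667527195551223
sn v = 0.4824969534348509, cn v = 0.8758976480879986, dn v = 0.9724918310160488
m = k² = 0.233070735076
D = 1 − m·sn²u·sn²v = 0.9847771826315936
sn(u+v) = (sn u·cn v·dn v + sn v·cn u·dn u)/D = 0.8468262935794372/0.9847771826315936 = 0.8599166476587993

sn(u+v)=0.8599166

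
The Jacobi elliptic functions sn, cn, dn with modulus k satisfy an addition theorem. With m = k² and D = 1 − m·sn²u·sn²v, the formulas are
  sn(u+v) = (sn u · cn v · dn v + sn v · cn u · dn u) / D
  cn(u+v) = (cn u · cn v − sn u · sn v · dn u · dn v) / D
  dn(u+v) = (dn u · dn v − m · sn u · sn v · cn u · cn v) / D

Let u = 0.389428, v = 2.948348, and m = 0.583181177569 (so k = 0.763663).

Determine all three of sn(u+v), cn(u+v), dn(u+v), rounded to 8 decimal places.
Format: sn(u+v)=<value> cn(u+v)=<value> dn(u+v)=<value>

sn u = 0.3745216621470751, cn u = 0.9272181645020724, dn u = 0.9582271294910319
sn v = 0.7531649628617664, cn v = -0.6578316948258377, dn v = 0.8180379732900129
m = k² = 0.583181177569
D = 1 − m·sn²u·sn²v = 0.9535979038389939
sn(u+v) = (sn u·cn v·dn v + sn v·cn u·dn u)/D = 0.4676343927380881/0.9535979038389939 = 0.490389493155853
cn(u+v) = (cn u·cn v − sn u·sn v·dn u·dn v)/D = -0.8310637983540148/0.9535979038389939 = -0.871503382094611
dn(u+v) = (dn u·dn v − m·sn u·sn v·cn u·cn v)/D = 0.8842046027437438/0.9535979038389939 = 0.9272300192608576

sn(u+v)=0.49038949 cn(u+v)=-0.87150338 dn(u+v)=0.92723002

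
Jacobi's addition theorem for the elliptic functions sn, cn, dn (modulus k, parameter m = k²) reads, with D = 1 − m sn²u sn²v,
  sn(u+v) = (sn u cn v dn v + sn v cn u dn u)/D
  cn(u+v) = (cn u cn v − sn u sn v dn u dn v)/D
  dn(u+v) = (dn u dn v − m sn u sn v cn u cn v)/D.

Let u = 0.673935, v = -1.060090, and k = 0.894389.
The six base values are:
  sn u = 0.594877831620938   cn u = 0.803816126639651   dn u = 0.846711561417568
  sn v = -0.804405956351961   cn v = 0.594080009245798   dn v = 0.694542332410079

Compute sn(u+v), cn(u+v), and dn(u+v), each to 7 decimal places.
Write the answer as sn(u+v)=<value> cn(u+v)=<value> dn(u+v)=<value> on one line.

sn(u+v)=-0.3697526 cn(u+v)=0.9291303 dn(u+v)=0.9437350

m = k² = 0.799931683321
D = 1 − m·sn²u·sn²v = 0.8168280267070646
sn(u+v) = (sn u·cn v·dn v + sn v·cn u·dn u)/D = -0.3020242696023117/0.8168280267070646 = -0.3697525791565736
cn(u+v) = (cn u·cn v − sn u·sn v·dn u·dn v)/D = 0.7589396325040267/0.8168280267070646 = 0.9291302547043992
dn(u+v) = (dn u·dn v − m·sn u·sn v·cn u·cn v)/D = 0.7708692038387473/0.8168280267070646 = 0.9437350074120323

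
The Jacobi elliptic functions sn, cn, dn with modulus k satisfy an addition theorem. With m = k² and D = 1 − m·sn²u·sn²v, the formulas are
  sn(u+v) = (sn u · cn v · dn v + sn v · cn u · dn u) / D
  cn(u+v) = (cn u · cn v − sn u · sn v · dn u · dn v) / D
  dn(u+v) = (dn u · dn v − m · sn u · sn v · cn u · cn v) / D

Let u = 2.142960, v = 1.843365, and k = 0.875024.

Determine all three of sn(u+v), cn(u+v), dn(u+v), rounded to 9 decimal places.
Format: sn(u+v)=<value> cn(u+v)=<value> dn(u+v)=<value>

sn(u+v)=0.368866165 cn(u+v)=-0.929482519 dn(u+v)=0.946478540

sn u = 0.9997871890681833, cn u = 0.02062950738967642, dn u = 0.4844159879316571
sn v = 0.9858999597470144, cn v = 0.1673357982346738, dn v = 0.5057397031630878
m = k² = 0.765667000576
D = 1 − m·sn²u·sn²v = 0.2560893730833527
sn(u+v) = (sn u·cn v·dn v + sn v·cn u·dn u)/D = 0.09446270487756297/0.2560893730833527 = 0.3688661647307676
cn(u+v) = (cn u·cn v − sn u·sn v·dn u·dn v)/D = -0.2380305954986439/0.2560893730833527 = -0.9294825186719836
dn(u+v) = (dn u·dn v − m·sn u·sn v·cn u·cn v)/D = 0.2423830959992078/0.2560893730833527 = 0.9464785402099298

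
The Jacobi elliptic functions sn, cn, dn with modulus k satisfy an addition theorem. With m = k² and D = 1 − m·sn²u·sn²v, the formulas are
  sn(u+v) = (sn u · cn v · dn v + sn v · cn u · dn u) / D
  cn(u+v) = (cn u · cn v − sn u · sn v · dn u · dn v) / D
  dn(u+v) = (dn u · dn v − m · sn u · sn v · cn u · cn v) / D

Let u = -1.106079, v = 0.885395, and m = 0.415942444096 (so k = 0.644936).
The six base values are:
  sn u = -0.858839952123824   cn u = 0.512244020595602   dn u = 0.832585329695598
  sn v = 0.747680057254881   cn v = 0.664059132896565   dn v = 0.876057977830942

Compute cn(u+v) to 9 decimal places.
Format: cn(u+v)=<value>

m = k² = 0.415942444096
D = 1 − m·sn²u·sn²v = 0.8284900535243863
cn(u+v) = (cn u·cn v − sn u·sn v·dn u·dn v)/D = 0.8085309340623883/0.8284900535243863 = 0.9759090415423914

cn(u+v)=0.975909042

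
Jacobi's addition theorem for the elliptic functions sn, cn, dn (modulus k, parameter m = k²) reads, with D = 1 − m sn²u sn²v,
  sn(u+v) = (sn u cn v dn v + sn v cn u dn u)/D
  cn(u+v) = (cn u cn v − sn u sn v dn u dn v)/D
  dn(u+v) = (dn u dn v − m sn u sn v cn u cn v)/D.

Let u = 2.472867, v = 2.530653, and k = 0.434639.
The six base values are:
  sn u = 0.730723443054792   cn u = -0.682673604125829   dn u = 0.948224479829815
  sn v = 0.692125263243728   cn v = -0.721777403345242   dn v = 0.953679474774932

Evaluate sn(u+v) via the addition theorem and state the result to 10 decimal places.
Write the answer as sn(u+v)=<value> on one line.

m = k² = 0.188911060321
D = 1 − m·sn²u·sn²v = 0.9516793385919512
sn(u+v) = (sn u·cn v·dn v + sn v·cn u·dn u)/D = -0.951021253209556/0.9516793385919512 = -0.9993085009249346

sn(u+v)=-0.9993085009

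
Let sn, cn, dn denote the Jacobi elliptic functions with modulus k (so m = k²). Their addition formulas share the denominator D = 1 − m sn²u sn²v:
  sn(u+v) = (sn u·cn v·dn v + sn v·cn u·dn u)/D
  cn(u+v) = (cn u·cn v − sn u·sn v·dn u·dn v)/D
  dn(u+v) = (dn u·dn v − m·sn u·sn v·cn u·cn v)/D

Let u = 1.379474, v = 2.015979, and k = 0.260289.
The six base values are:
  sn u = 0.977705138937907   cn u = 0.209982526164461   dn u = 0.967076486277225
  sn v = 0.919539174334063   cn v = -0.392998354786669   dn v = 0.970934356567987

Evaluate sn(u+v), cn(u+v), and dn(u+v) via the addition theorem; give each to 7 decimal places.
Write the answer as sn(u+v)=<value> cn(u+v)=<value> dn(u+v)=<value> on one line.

sn(u+v)=-0.1971335 cn(u+v)=-0.9803766 dn(u+v)=0.9986827

m = k² = 0.067750363521
D = 1 − m·sn²u·sn²v = 0.945239437913418
sn(u+v) = (sn u·cn v·dn v + sn v·cn u·dn u)/D = -0.1863383786311908/0.945239437913418 = -0.1971335210499956
cn(u+v) = (cn u·cn v − sn u·sn v·dn u·dn v)/D = -0.9266906731137275/0.945239437913418 = -0.9803766494967283
dn(u+v) = (dn u·dn v − m·sn u·sn v·cn u·cn v)/D = 0.9439942624034735/0.945239437913418 = 0.9986826877296897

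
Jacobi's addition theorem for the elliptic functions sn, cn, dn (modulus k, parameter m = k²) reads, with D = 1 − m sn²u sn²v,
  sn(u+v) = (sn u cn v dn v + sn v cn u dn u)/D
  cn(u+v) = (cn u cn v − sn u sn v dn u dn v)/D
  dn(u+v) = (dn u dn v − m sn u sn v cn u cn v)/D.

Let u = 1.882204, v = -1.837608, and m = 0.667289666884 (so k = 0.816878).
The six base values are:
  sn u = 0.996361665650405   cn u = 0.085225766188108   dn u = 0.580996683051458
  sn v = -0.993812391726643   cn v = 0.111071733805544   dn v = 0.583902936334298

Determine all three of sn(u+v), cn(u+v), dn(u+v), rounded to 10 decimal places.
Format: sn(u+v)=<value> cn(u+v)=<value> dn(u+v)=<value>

sn(u+v)=0.0445713698 cn(u+v)=0.9990062027 dn(u+v)=0.9993369590

m = k² = 0.667289666884
D = 1 − m·sn²u·sn²v = 0.3457296568725884
sn(u+v) = (sn u·cn v·dn v + sn v·cn u·dn u)/D = 0.01540964438197136/0.3457296568725884 = 0.04457136978460101
cn(u+v) = (cn u·cn v − sn u·sn v·dn u·dn v)/D = 0.3453860716665611/0.3457296568725884 = 0.9990062026812068
dn(u+v) = (dn u·dn v − m·sn u·sn v·cn u·cn v)/D = 0.3455004239438817/0.3457296568725884 = 0.9993369590252099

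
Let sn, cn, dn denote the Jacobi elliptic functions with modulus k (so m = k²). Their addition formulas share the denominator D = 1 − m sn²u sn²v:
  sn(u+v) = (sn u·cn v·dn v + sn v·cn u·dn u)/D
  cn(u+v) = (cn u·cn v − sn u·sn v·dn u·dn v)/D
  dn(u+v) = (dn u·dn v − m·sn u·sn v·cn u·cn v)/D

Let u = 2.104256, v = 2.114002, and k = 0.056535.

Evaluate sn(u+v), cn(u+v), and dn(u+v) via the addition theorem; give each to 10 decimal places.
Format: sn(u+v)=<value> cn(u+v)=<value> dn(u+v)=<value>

sn u = 0.8620848791838393, cn u = -0.506763910596034, dn u = 0.9988115990577964
sn v = 0.8571110263733537, cn v = -0.5151317195331852, dn v = 0.9988252806468985
m = k² = 0.003196206225
D = 1 − m·sn²u·sn²v = 0.9982549454287425
sn(u+v) = (sn u·cn v·dn v + sn v·cn u·dn u)/D = -0.8774023383935578/0.9982549454287425 = -0.8789361299048917
cn(u+v) = (cn u·cn v − sn u·sn v·dn u·dn v)/D = -0.4761072071019912/0.9982549454287425 = -0.4769394925436677
dn(u+v) = (dn u·dn v − m·sn u·sn v·cn u·cn v)/D = 0.9970217575811781/0.9982549454287425 = 0.9987646564104576

sn(u+v)=-0.8789361299 cn(u+v)=-0.4769394925 dn(u+v)=0.9987646564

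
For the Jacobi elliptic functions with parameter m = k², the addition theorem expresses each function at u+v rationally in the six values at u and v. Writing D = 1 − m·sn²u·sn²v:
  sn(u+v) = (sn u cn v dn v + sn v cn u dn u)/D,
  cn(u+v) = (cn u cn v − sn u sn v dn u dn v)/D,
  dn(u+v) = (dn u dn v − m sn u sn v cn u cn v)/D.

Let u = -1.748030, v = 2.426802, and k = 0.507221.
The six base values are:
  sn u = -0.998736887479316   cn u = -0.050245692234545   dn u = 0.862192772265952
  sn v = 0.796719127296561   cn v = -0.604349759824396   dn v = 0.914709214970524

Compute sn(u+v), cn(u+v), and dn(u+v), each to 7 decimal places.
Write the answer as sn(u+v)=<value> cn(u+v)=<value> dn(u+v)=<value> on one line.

sn(u+v)=0.6183105 cn(u+v)=0.7859339 dn(u+v)=0.9495485

m = k² = 0.257273142841
D = 1 − m·sn²u·sn²v = 0.8371052377675425
sn(u+v) = (sn u·cn v·dn v + sn v·cn u·dn u)/D = 0.5175909944423796/0.8371052377675425 = 0.6183105433944381
cn(u+v) = (cn u·cn v − sn u·sn v·dn u·dn v)/D = 0.6579093718514751/0.8371052377675425 = 0.7859338852138102
dn(u+v) = (dn u·dn v − m·sn u·sn v·cn u·cn v)/D = 0.7948720598728984/0.8371052377675425 = 0.9495485442101941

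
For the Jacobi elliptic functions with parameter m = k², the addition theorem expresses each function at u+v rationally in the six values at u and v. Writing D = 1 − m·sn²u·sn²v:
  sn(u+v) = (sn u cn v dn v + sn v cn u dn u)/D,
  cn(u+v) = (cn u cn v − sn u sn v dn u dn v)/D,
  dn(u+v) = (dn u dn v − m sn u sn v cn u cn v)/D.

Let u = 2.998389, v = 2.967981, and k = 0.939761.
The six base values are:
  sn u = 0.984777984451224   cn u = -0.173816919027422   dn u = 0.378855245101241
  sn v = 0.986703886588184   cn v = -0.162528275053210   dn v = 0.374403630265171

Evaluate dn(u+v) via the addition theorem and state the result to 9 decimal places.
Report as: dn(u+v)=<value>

m = k² = 0.883150737121
D = 1 − m·sn²u·sn²v = 0.1661552945477912
dn(u+v) = (dn u·dn v − m·sn u·sn v·cn u·cn v)/D = 0.11760207954665/0.1661552945477912 = 0.7077841236821022

dn(u+v)=0.707784124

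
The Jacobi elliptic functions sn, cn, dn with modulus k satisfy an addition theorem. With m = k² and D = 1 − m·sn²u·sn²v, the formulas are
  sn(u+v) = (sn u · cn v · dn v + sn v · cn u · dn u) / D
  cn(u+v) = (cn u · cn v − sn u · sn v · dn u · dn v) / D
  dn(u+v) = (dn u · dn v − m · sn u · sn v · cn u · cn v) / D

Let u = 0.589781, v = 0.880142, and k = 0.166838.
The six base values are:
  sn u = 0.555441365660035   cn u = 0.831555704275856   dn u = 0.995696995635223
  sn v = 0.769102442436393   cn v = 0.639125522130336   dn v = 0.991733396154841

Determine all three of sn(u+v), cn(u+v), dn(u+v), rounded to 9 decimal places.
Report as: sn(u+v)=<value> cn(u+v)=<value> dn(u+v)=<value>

sn(u+v)=0.993910394 cn(u+v)=0.110191329 dn(u+v)=0.986155696

m = k² = 0.027834918244
D = 1 − m·sn²u·sn²v = 0.9949203385160598
sn(u+v) = (sn u·cn v·dn v + sn v·cn u·dn u)/D = 0.9888616655029392/0.9949203385160598 = 0.9939103938490621
cn(u+v) = (cn u·cn v − sn u·sn v·dn u·dn v)/D = 0.1096315944044611/0.9949203385160598 = 0.1101913290545235
dn(u+v) = (dn u·dn v − m·sn u·sn v·cn u·cn v)/D = 0.981146358979992/0.9949203385160598 = 0.9861556960865712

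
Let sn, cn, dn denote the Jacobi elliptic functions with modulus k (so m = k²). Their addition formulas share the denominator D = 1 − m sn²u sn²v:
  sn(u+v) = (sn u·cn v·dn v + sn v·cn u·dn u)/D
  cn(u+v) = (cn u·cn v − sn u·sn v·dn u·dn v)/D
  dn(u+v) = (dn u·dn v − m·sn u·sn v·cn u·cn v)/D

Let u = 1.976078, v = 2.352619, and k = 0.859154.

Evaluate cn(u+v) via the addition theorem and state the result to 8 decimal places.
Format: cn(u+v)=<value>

sn u = 0.9966409657846468, cn u = 0.0818949651678687, dn u = 0.5165316915052332
sn v = 0.9937799252081998, cn v = -0.1113618437939352, dn v = 0.5205847553956372
m = k² = 0.738145595716
D = 1 − m·sn²u·sn²v = 0.2758976771243255
cn(u+v) = (cn u·cn v − sn u·sn v·dn u·dn v)/D = -0.2754483085352462/0.2758976771243255 = -0.9983712491030622

cn(u+v)=-0.99837125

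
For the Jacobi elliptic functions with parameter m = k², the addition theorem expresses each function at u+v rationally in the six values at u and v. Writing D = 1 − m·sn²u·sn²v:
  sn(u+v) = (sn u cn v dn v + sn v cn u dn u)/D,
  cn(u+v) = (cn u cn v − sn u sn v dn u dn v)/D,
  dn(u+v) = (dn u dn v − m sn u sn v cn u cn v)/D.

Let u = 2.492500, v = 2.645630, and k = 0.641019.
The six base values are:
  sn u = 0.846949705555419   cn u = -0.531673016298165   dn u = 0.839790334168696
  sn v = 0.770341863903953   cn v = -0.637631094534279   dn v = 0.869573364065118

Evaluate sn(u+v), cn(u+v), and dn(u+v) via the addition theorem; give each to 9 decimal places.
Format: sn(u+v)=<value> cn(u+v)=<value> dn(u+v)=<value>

sn(u+v)=-0.986028584 cn(u+v)=-0.166576204 dn(u+v)=0.774916958

m = k² = 0.410905358361
D = 1 − m·sn²u·sn²v = 0.8250862110424867
sn(u+v) = (sn u·cn v·dn v + sn v·cn u·dn u)/D = -0.8135585882160943/0.8250862110424867 = -0.9860285838351033
cn(u+v) = (cn u·cn v − sn u·sn v·dn u·dn v)/D = -0.1374397293080947/0.8250862110424867 = -0.1665762043634704
dn(u+v) = (dn u·dn v − m·sn u·sn v·cn u·cn v)/D = 0.6393732969916501/0.8250862110424867 = 0.7749169582943454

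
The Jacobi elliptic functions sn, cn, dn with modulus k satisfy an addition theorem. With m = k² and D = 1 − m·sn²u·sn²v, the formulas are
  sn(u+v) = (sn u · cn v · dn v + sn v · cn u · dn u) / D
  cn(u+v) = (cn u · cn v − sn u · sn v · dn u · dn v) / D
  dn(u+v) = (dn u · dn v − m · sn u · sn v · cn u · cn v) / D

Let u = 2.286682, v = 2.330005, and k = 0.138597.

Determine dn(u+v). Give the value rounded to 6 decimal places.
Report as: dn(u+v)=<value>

sn u = 0.7632647061305699, cn u = -0.6460858986043688, dn u = 0.9943888978725001
sn v = 0.7347257826338878, cn v = -0.6783642268965995, dn v = 0.9948017341920012
m = k² = 0.019209128409
D = 1 − m·sn²u·sn²v = 0.9939590035349524
dn(u+v) = (dn u·dn v − m·sn u·sn v·cn u·cn v)/D = 0.9844985030719948/0.9939590035349524 = 0.9904820013407877

dn(u+v)=0.990482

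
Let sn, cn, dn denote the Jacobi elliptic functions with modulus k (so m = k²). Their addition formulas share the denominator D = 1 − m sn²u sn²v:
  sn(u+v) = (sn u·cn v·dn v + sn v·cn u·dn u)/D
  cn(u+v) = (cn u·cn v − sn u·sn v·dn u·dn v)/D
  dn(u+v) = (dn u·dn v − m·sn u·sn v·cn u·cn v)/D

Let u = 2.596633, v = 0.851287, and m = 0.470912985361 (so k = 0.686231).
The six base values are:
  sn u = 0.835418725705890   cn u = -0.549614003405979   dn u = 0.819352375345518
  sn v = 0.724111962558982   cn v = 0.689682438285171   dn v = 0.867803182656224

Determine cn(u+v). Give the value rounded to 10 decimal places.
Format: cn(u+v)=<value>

m = k² = 0.470912985361
D = 1 − m·sn²u·sn²v = 0.8276701452560873
cn(u+v) = (cn u·cn v − sn u·sn v·dn u·dn v)/D = -0.8091912548319254/0.8276701452560873 = -0.9776736052036233

cn(u+v)=-0.9776736052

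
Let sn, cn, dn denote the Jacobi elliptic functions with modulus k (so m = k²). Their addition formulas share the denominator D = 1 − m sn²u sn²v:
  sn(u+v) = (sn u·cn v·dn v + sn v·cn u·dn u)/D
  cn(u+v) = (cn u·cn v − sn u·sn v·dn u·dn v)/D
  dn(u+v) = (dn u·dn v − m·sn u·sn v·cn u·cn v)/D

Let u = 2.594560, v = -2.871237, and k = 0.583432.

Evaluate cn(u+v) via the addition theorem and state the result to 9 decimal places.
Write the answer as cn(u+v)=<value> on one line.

sn u = 0.7505684105651664, cn u = -0.6607927519742327, dn u = 0.8990209453435642
sn v = -0.5594491491121258, cn v = -0.8288646750572245, dn v = 0.9452315537062337
m = k² = 0.340392898624
D = 1 − m·sn²u·sn²v = 0.9399818933735902
cn(u+v) = (cn u·cn v − sn u·sn v·dn u·dn v)/D = 0.9045357654315013/0.9399818933735902 = 0.9622906268812552

cn(u+v)=0.962290627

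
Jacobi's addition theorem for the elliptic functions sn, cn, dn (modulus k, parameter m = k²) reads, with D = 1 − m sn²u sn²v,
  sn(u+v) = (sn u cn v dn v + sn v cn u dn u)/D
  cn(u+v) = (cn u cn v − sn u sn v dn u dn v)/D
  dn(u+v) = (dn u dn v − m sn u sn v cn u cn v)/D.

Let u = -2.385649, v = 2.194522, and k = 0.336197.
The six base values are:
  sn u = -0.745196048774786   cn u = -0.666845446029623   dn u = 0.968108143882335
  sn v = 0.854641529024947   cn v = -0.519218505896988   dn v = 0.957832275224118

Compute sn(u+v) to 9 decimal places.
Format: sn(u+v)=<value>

m = k² = 0.113028422809
D = 1 − m·sn²u·sn²v = 0.9541544972912447
sn(u+v) = (sn u·cn v·dn v + sn v·cn u·dn u)/D = -0.1811341416128793/0.9541544972912447 = -0.1898373294126917

sn(u+v)=-0.189837329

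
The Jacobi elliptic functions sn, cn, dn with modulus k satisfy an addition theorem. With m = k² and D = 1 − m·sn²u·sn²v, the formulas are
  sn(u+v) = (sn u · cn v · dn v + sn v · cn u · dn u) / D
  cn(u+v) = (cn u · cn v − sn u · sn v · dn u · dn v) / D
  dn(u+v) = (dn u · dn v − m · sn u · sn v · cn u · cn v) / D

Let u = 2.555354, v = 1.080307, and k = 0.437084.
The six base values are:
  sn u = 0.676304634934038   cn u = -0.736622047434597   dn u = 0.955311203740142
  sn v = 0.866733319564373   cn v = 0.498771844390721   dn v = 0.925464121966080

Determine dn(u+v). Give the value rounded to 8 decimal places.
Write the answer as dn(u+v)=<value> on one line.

m = k² = 0.191042423056
D = 1 − m·sn²u·sn²v = 0.9343574369392381
dn(u+v) = (dn u·dn v − m·sn u·sn v·cn u·cn v)/D = 0.9252500364803191/0.9343574369392381 = 0.9902527661268979

dn(u+v)=0.99025277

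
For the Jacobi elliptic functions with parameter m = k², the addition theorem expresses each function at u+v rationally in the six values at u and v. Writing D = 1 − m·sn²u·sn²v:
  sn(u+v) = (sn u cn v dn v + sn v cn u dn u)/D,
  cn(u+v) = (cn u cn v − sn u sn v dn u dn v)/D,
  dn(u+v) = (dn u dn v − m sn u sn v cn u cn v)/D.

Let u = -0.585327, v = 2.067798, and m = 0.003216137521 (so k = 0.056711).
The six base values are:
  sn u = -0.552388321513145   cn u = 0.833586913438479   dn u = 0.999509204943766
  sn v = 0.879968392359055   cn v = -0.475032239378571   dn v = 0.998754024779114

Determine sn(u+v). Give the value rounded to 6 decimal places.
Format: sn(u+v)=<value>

m = k² = 0.003216137521
D = 1 − m·sn²u·sn²v = 0.9992400977451478
sn(u+v) = (sn u·cn v·dn v + sn v·cn u·dn u)/D = 0.9952454378049857/0.9992400977451478 = 0.9960023022002657

sn(u+v)=0.996002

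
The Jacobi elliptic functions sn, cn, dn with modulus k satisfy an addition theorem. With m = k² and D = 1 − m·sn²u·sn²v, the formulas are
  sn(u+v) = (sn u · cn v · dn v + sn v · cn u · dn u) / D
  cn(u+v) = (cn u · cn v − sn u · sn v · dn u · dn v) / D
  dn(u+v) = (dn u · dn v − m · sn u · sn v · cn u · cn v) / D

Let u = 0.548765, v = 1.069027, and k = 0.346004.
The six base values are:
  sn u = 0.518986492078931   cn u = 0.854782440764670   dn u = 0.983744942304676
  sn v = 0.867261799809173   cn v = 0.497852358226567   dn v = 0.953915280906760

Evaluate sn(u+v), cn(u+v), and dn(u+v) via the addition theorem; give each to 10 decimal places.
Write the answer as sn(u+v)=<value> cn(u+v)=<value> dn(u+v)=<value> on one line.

m = k² = 0.119718768016
D = 1 − m·sn²u·sn²v = 0.9757464797451936
sn(u+v) = (sn u·cn v·dn v + sn v·cn u·dn u)/D = 0.9757412975952684/0.9757464797451936 = 0.9999946890406138
cn(u+v) = (cn u·cn v − sn u·sn v·dn u·dn v)/D = 0.00318007896745433/0.9757464797451936 = 0.003259124202307936
dn(u+v) = (dn u·dn v − m·sn u·sn v·cn u·cn v)/D = 0.9154782444132029/0.9757464797451936 = 0.9382337148193155

sn(u+v)=0.9999946890 cn(u+v)=0.0032591242 dn(u+v)=0.9382337148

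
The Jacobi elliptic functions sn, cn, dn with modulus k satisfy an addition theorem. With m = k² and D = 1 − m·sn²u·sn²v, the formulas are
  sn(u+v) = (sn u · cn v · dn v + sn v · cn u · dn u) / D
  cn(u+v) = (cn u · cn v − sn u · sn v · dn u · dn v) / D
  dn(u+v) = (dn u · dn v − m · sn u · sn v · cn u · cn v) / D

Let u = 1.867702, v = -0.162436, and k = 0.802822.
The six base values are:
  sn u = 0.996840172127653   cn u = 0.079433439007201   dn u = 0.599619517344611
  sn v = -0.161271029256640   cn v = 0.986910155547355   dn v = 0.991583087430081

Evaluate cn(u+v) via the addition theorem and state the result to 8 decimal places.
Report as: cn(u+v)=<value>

m = k² = 0.644523163684
D = 1 − m·sn²u·sn²v = 0.9833427881746083
cn(u+v) = (cn u·cn v − sn u·sn v·dn u·dn v)/D = 0.1739780108873872/0.9833427881746083 = 0.1769250895817773

cn(u+v)=0.17692509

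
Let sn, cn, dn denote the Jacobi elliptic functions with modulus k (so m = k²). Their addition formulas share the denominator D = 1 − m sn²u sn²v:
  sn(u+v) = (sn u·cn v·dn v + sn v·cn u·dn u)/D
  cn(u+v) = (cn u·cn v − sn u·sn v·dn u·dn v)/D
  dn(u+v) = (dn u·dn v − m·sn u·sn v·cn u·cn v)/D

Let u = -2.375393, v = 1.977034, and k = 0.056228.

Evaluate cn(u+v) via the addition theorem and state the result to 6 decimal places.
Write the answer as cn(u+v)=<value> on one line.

cn(u+v)=0.921711

sn u = -0.6950393318565589, cn u = -0.7189717151407197, dn u = 0.9992360587524219
sn v = 0.9193437533669091, cn v = -0.3934552873519986, dn v = 0.9986630303394025
m = k² = 0.003161587984
D = 1 − m·sn²u·sn²v = 0.9987091377666133
cn(u+v) = (cn u·cn v − sn u·sn v·dn u·dn v)/D = 0.9205215033028278/0.9987091377666133 = 0.9217113056173348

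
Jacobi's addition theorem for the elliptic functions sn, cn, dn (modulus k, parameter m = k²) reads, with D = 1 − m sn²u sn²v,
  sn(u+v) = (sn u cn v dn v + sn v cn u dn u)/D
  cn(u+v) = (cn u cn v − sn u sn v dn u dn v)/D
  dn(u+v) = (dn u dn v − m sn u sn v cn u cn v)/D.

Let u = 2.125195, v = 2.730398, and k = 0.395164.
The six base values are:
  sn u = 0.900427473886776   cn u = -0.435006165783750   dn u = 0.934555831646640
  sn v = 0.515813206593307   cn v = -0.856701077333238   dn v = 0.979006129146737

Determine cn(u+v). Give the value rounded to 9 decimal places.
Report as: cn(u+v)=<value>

m = k² = 0.156154586896
D = 1 − m·sn²u·sn²v = 0.966314954679589
cn(u+v) = (cn u·cn v − sn u·sn v·dn u·dn v)/D = -0.05227390187764224/0.966314954679589 = -0.05409613255439603

cn(u+v)=-0.054096133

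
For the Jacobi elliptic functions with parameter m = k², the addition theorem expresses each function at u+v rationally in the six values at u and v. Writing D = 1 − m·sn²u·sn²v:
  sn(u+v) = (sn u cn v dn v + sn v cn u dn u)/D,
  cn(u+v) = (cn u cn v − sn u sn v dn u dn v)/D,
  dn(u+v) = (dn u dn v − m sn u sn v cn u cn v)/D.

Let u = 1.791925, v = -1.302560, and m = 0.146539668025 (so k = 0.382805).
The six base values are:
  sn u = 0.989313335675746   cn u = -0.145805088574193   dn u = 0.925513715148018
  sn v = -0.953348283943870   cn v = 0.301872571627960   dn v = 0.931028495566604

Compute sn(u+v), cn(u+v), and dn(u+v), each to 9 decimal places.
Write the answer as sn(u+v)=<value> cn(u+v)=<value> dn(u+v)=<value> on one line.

m = k² = 0.146539668025
D = 1 − m·sn²u·sn²v = 0.869645475960521
sn(u+v) = (sn u·cn v·dn v + sn v·cn u·dn u)/D = 0.4066976698164242/0.869645475960521 = 0.4676591565858809
cn(u+v) = (cn u·cn v − sn u·sn v·dn u·dn v)/D = 0.7686873611712969/0.869645475960521 = 0.8839088828953936
dn(u+v) = (dn u·dn v − m·sn u·sn v·cn u·cn v)/D = 0.8555963732593645/0.869645475960521 = 0.9838450229553149

sn(u+v)=0.467659157 cn(u+v)=0.883908883 dn(u+v)=0.983845023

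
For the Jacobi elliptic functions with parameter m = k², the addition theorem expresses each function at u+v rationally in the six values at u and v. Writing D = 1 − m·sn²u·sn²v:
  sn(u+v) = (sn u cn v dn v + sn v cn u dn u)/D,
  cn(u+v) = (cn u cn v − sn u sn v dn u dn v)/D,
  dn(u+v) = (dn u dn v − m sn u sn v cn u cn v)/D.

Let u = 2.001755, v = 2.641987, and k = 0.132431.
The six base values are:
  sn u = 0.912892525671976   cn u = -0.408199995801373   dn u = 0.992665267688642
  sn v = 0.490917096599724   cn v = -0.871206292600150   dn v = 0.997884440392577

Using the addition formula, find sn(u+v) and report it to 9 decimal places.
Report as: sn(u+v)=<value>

m = k² = 0.017537969761
D = 1 − m·sn²u·sn²v = 0.9964776303243809
sn(u+v) = (sn u·cn v·dn v + sn v·cn u·dn u)/D = -0.9925577032814042/0.9964776303243809 = -0.9960662167180806

sn(u+v)=-0.996066217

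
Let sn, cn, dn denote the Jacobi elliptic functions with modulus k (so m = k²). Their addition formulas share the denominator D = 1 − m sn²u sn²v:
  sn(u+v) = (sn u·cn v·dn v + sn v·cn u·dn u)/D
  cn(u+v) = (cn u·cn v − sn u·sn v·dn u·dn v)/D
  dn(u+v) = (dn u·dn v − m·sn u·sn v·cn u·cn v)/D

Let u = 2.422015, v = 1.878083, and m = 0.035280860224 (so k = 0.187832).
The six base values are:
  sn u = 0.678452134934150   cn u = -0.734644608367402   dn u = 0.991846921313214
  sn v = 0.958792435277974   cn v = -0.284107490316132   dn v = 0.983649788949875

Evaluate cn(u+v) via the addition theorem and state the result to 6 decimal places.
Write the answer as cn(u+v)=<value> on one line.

cn(u+v)=-0.432379

m = k² = 0.035280860224
D = 1 − m·sn²u·sn²v = 0.9850711350196285
cn(u+v) = (cn u·cn v − sn u·sn v·dn u·dn v)/D = -0.4259241906972763/0.9850711350196285 = -0.4323791202031205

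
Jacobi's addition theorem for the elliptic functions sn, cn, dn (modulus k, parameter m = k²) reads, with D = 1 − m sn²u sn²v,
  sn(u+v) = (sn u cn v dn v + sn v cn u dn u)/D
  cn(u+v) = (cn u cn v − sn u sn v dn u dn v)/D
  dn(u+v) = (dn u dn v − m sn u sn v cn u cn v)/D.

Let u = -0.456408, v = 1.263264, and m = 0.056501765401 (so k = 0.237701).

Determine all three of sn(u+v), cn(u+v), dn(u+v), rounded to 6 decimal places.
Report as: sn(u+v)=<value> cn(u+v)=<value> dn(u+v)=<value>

sn(u+v)=0.719109 cn(u+v)=0.694897 dn(u+v)=0.985283

sn u = -0.4399560061663283, cn u = 0.8980193275415478, dn u = 0.9945166894279686
sn v = 0.948823563806617, cn v = 0.3158066572529948, dn v = 0.9742347627232716
m = k² = 0.056501765401
D = 1 − m·sn²u·sn²v = 0.9901541901744738
sn(u+v) = (sn u·cn v·dn v + sn v·cn u·dn u)/D = 0.7120285918130095/0.9901541901744738 = 0.7191088003046716
cn(u+v) = (cn u·cn v − sn u·sn v·dn u·dn v)/D = 0.6880556698122984/0.9901541901744738 = 0.6948974984300749
dn(u+v) = (dn u·dn v − m·sn u·sn v·cn u·cn v)/D = 0.975581769437933/0.9901541901744738 = 0.9852826752831567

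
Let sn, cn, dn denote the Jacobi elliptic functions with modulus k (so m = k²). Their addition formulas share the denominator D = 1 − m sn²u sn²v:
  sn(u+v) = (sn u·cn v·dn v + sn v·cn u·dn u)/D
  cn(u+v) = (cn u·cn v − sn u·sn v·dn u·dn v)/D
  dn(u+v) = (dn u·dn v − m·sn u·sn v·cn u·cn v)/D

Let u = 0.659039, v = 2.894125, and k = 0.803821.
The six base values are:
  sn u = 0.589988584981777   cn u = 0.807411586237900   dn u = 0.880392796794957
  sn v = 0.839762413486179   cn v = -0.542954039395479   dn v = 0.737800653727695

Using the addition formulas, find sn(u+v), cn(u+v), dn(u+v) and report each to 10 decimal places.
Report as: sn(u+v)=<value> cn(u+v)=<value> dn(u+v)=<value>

m = k² = 0.646128200041
D = 1 − m·sn²u·sn²v = 0.8413943044173991
sn(u+v) = (sn u·cn v·dn v + sn v·cn u·dn u)/D = 0.3605915476885186/0.8413943044173991 = 0.4285642840644144
cn(u+v) = (cn u·cn v − sn u·sn v·dn u·dn v)/D = -0.7602092549039624/0.8413943044173991 = -0.9035112918078865
dn(u+v) = (dn u·dn v − m·sn u·sn v·cn u·cn v)/D = 0.7898928657854975/0.8413943044173991 = 0.9387903645633037

sn(u+v)=0.4285642841 cn(u+v)=-0.9035112918 dn(u+v)=0.9387903646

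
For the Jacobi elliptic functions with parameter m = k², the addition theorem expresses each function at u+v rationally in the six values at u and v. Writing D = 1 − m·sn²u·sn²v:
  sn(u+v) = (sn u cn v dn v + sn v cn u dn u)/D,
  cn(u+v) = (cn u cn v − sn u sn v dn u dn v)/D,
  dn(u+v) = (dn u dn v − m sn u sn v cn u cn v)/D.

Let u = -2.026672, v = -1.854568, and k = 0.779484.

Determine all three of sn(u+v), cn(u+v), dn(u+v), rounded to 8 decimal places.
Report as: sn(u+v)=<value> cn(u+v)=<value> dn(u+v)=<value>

sn u = -0.9990702041291672, cn u = -0.04311295885582693, dn u = 0.6273229213724577
sn v = -0.9979029000415497, cn v = 0.06472868057256325, dn v = 0.6284507918900368
m = k² = 0.607595306256
D = 1 − m·sn²u·sn²v = 0.3960750199930122
sn(u+v) = (sn u·cn v·dn v + sn v·cn u·dn u)/D = -0.01365193792941581/0.3960750199930122 = -0.03446806094879871
cn(u+v) = (cn u·cn v − sn u·sn v·dn u·dn v)/D = -0.3958396721568423/0.3960750199930122 = -0.999405799850306
dn(u+v) = (dn u·dn v − m·sn u·sn v·cn u·cn v)/D = 0.3959320404294356/0.3960750199930122 = 0.9996390088837736

sn(u+v)=-0.03446806 cn(u+v)=-0.99940580 dn(u+v)=0.99963901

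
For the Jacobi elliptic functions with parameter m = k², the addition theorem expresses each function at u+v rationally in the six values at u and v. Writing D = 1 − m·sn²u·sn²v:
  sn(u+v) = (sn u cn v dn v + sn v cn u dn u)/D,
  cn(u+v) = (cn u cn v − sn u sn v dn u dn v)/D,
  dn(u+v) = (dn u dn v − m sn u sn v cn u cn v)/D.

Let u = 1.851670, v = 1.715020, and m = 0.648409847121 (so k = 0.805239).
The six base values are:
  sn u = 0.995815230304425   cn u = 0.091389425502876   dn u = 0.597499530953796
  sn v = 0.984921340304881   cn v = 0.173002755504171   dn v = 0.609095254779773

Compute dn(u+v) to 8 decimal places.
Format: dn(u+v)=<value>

dn(u+v)=0.94054153

m = k² = 0.648409847121
D = 1 − m·sn²u·sn²v = 0.3762504792477745
dn(u+v) = (dn u·dn v − m·sn u·sn v·cn u·cn v)/D = 0.3538792029849046/0.3762504792477745 = 0.9405415341726712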